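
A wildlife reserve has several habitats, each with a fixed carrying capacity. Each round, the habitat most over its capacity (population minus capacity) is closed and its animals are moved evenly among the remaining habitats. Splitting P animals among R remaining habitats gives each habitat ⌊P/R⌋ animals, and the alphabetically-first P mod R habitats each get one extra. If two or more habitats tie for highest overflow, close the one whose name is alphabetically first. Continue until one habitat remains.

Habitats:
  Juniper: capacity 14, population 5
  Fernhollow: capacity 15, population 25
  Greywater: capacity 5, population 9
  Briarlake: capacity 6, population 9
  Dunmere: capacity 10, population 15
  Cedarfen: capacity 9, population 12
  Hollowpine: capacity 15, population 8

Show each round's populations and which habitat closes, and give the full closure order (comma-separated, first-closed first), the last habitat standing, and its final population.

Closure order: Fernhollow, Dunmere, Briarlake, Greywater, Cedarfen, Hollowpine
Last habitat: Juniper with 83 animals

Round 1: Briarlake=9 Cedarfen=12 Dunmere=15 Fernhollow=25 Greywater=9 Hollowpine=8 Juniper=5 → close Fernhollow (overflow 10)
  25÷6 = 4 each, +1 to first 1
Round 2: Briarlake=14 Cedarfen=16 Dunmere=19 Greywater=13 Hollowpine=12 Juniper=9 → close Dunmere (overflow 9)
  19÷5 = 3 each, +1 to first 4
Round 3: Briarlake=18 Cedarfen=20 Greywater=17 Hollowpine=16 Juniper=12 → close Briarlake (overflow 12)
  18÷4 = 4 each, +1 to first 2
Round 4: Cedarfen=25 Greywater=22 Hollowpine=20 Juniper=16 → close Greywater (overflow 17)
  22÷3 = 7 each, +1 to first 1
Round 5: Cedarfen=33 Hollowpine=27 Juniper=23 → close Cedarfen (overflow 24)
  33÷2 = 16 each, +1 to first 1
Round 6: Hollowpine=44 Juniper=39 → close Hollowpine (overflow 29)
  44÷1 = 44 each, +1 to first 0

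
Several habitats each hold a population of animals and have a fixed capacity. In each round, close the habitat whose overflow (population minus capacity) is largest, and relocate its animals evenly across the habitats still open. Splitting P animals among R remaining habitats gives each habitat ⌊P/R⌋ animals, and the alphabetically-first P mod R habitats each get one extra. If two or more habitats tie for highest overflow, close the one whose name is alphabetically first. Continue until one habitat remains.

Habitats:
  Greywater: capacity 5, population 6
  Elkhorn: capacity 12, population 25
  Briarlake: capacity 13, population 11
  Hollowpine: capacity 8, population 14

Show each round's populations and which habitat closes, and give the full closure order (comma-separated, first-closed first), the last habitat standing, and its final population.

Closure order: Elkhorn, Hollowpine, Greywater
Last habitat: Briarlake with 56 animals

Round 1: Briarlake=11 Elkhorn=25 Greywater=6 Hollowpine=14 → close Elkhorn (overflow 13)
  25÷3 = 8 each, +1 to first 1
Round 2: Briarlake=20 Greywater=14 Hollowpine=22 → close Hollowpine (overflow 14)
  22÷2 = 11 each, +1 to first 0
Round 3: Briarlake=31 Greywater=25 → close Greywater (overflow 20)
  25÷1 = 25 each, +1 to first 0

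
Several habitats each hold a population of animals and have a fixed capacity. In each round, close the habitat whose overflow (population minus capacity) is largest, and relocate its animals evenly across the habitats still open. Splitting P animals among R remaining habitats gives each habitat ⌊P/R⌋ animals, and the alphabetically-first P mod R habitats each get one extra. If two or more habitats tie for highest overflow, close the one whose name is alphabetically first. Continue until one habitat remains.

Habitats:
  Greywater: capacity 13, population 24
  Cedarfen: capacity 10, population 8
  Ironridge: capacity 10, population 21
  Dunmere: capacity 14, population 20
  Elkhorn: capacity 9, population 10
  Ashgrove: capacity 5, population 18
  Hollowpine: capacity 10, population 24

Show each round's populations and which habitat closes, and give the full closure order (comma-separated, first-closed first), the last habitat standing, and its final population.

Closure order: Hollowpine, Ashgrove, Greywater, Ironridge, Dunmere, Cedarfen
Last habitat: Elkhorn with 125 animals

Round 1: Ashgrove=18 Cedarfen=8 Dunmere=20 Elkhorn=10 Greywater=24 Hollowpine=24 Ironridge=21 → close Hollowpine (overflow 14)
  24÷6 = 4 each, +1 to first 0
Round 2: Ashgrove=22 Cedarfen=12 Dunmere=24 Elkhorn=14 Greywater=28 Ironridge=25 → close Ashgrove (overflow 17)
  22÷5 = 4 each, +1 to first 2
Round 3: Cedarfen=17 Dunmere=29 Elkhorn=18 Greywater=32 Ironridge=29 → close Greywater (overflow 19)
  32÷4 = 8 each, +1 to first 0
Round 4: Cedarfen=25 Dunmere=37 Elkhorn=26 Ironridge=37 → close Ironridge (overflow 27)
  37÷3 = 12 each, +1 to first 1
Round 5: Cedarfen=38 Dunmere=49 Elkhorn=38 → close Dunmere (overflow 35)
  49÷2 = 24 each, +1 to first 1
Round 6: Cedarfen=63 Elkhorn=62 → close Cedarfen (overflow 53)
  63÷1 = 63 each, +1 to first 0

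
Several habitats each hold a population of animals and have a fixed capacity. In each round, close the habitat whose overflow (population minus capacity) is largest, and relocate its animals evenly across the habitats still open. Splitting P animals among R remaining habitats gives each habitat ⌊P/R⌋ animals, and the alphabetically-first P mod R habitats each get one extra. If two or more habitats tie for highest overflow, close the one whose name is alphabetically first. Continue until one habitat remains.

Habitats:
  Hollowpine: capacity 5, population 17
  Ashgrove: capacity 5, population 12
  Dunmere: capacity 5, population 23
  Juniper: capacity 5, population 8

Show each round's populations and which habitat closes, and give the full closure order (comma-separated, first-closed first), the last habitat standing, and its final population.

Closure order: Dunmere, Hollowpine, Ashgrove
Last habitat: Juniper with 60 animals

Round 1: Ashgrove=12 Dunmere=23 Hollowpine=17 Juniper=8 → close Dunmere (overflow 18)
  23÷3 = 7 each, +1 to first 2
Round 2: Ashgrove=20 Hollowpine=25 Juniper=15 → close Hollowpine (overflow 20)
  25÷2 = 12 each, +1 to first 1
Round 3: Ashgrove=33 Juniper=27 → close Ashgrove (overflow 28)
  33÷1 = 33 each, +1 to first 0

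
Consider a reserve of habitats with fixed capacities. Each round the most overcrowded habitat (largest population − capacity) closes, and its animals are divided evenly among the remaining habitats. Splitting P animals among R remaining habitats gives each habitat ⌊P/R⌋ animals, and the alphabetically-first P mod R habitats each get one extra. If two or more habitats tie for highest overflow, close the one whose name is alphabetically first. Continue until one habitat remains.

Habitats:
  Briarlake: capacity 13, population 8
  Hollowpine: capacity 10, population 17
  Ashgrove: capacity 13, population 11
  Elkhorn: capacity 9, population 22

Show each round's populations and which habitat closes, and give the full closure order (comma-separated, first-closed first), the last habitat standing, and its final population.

Closure order: Elkhorn, Hollowpine, Ashgrove
Last habitat: Briarlake with 58 animals

Round 1: Ashgrove=11 Briarlake=8 Elkhorn=22 Hollowpine=17 → close Elkhorn (overflow 13)
  22÷3 = 7 each, +1 to first 1
Round 2: Ashgrove=19 Briarlake=15 Hollowpine=24 → close Hollowpine (overflow 14)
  24÷2 = 12 each, +1 to first 0
Round 3: Ashgrove=31 Briarlake=27 → close Ashgrove (overflow 18)
  31÷1 = 31 each, +1 to first 0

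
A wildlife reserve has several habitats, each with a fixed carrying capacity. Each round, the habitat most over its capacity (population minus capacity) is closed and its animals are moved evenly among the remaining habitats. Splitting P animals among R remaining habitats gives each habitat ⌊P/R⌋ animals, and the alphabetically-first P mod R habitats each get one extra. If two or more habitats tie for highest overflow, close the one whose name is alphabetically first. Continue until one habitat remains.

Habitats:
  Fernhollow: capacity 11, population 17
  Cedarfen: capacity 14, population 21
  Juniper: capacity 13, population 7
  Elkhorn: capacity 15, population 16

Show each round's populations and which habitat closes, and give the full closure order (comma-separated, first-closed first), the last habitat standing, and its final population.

Closure order: Cedarfen, Fernhollow, Elkhorn
Last habitat: Juniper with 61 animals

Round 1: Cedarfen=21 Elkhorn=16 Fernhollow=17 Juniper=7 → close Cedarfen (overflow 7)
  21÷3 = 7 each, +1 to first 0
Round 2: Elkhorn=23 Fernhollow=24 Juniper=14 → close Fernhollow (overflow 13)
  24÷2 = 12 each, +1 to first 0
Round 3: Elkhorn=35 Juniper=26 → close Elkhorn (overflow 20)
  35÷1 = 35 each, +1 to first 0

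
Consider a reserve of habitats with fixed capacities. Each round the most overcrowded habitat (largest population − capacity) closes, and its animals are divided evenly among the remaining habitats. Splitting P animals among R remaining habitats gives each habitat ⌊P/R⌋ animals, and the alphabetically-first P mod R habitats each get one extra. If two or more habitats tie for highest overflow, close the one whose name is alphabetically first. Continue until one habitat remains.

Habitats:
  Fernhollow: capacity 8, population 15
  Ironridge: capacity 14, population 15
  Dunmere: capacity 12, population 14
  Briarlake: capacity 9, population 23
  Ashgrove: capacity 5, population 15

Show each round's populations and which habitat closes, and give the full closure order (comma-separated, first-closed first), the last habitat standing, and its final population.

Closure order: Briarlake, Ashgrove, Fernhollow, Dunmere
Last habitat: Ironridge with 82 animals

Round 1: Ashgrove=15 Briarlake=23 Dunmere=14 Fernhollow=15 Ironridge=15 → close Briarlake (overflow 14)
  23÷4 = 5 each, +1 to first 3
Round 2: Ashgrove=21 Dunmere=20 Fernhollow=21 Ironridge=20 → close Ashgrove (overflow 16)
  21÷3 = 7 each, +1 to first 0
Round 3: Dunmere=27 Fernhollow=28 Ironridge=27 → close Fernhollow (overflow 20)
  28÷2 = 14 each, +1 to first 0
Round 4: Dunmere=41 Ironridge=41 → close Dunmere (overflow 29)
  41÷1 = 41 each, +1 to first 0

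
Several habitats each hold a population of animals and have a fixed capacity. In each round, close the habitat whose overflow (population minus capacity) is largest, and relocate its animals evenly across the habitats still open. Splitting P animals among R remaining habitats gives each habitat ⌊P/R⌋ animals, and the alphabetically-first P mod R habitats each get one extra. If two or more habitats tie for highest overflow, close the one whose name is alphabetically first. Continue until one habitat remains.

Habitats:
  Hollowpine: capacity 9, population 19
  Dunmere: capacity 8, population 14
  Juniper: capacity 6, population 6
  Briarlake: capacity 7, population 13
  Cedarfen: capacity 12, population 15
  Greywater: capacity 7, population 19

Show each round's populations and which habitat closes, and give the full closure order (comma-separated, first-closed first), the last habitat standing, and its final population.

Closure order: Greywater, Hollowpine, Briarlake, Dunmere, Cedarfen
Last habitat: Juniper with 86 animals

Round 1: Briarlake=13 Cedarfen=15 Dunmere=14 Greywater=19 Hollowpine=19 Juniper=6 → close Greywater (overflow 12)
  19÷5 = 3 each, +1 to first 4
Round 2: Briarlake=17 Cedarfen=19 Dunmere=18 Hollowpine=23 Juniper=9 → close Hollowpine (overflow 14)
  23÷4 = 5 each, +1 to first 3
Round 3: Briarlake=23 Cedarfen=25 Dunmere=24 Juniper=14 → close Briarlake (overflow 16)
  23÷3 = 7 each, +1 to first 2
Round 4: Cedarfen=33 Dunmere=32 Juniper=21 → close Dunmere (overflow 24)
  32÷2 = 16 each, +1 to first 0
Round 5: Cedarfen=49 Juniper=37 → close Cedarfen (overflow 37)
  49÷1 = 49 each, +1 to first 0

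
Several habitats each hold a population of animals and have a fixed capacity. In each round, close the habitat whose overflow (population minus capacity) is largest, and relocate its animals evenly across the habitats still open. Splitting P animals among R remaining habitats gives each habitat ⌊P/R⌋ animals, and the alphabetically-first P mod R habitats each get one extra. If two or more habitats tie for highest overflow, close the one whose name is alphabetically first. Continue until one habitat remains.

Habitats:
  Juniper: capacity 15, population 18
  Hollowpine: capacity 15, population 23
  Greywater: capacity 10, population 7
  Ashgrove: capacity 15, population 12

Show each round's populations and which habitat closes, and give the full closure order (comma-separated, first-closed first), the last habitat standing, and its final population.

Round 1: Ashgrove=12 Greywater=7 Hollowpine=23 Juniper=18 → close Hollowpine (overflow 8)
  23÷3 = 7 each, +1 to first 2
Round 2: Ashgrove=20 Greywater=15 Juniper=25 → close Juniper (overflow 10)
  25÷2 = 12 each, +1 to first 1
Round 3: Ashgrove=33 Greywater=27 → close Ashgrove (overflow 18)
  33÷1 = 33 each, +1 to first 0

Closure order: Hollowpine, Juniper, Ashgrove
Last habitat: Greywater with 60 animals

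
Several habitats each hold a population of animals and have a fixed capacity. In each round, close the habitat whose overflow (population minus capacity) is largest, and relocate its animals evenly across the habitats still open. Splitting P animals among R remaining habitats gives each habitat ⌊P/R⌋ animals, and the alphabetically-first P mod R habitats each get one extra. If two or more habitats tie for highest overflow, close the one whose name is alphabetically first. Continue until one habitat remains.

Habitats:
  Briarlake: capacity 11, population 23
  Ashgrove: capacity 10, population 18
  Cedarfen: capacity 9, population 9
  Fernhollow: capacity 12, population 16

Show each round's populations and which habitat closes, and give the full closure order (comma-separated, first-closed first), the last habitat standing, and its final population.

Closure order: Briarlake, Ashgrove, Fernhollow
Last habitat: Cedarfen with 66 animals

Round 1: Ashgrove=18 Briarlake=23 Cedarfen=9 Fernhollow=16 → close Briarlake (overflow 12)
  23÷3 = 7 each, +1 to first 2
Round 2: Ashgrove=26 Cedarfen=17 Fernhollow=23 → close Ashgrove (overflow 16)
  26÷2 = 13 each, +1 to first 0
Round 3: Cedarfen=30 Fernhollow=36 → close Fernhollow (overflow 24)
  36÷1 = 36 each, +1 to first 0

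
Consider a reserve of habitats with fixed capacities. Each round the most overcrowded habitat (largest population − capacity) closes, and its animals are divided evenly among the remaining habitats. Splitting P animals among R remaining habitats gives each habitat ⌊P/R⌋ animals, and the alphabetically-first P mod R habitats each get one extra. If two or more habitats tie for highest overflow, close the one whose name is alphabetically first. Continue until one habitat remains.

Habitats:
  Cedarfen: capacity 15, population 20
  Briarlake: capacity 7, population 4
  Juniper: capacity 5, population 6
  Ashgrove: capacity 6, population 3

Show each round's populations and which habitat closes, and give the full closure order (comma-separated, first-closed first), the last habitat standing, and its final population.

Round 1: Ashgrove=3 Briarlake=4 Cedarfen=20 Juniper=6 → close Cedarfen (overflow 5)
  20÷3 = 6 each, +1 to first 2
Round 2: Ashgrove=10 Briarlake=11 Juniper=12 → close Juniper (overflow 7)
  12÷2 = 6 each, +1 to first 0
Round 3: Ashgrove=16 Briarlake=17 → close Ashgrove (overflow 10)
  16÷1 = 16 each, +1 to first 0

Closure order: Cedarfen, Juniper, Ashgrove
Last habitat: Briarlake with 33 animals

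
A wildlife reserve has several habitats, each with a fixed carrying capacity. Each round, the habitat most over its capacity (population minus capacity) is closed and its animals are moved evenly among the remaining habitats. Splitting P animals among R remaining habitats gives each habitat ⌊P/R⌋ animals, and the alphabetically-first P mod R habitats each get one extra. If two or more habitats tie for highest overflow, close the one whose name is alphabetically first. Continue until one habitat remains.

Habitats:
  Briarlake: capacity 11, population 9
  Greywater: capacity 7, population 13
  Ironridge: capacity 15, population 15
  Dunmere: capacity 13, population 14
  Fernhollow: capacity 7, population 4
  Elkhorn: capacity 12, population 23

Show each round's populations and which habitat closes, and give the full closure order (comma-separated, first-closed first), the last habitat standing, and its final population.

Closure order: Elkhorn, Greywater, Dunmere, Briarlake, Fernhollow
Last habitat: Ironridge with 78 animals

Round 1: Briarlake=9 Dunmere=14 Elkhorn=23 Fernhollow=4 Greywater=13 Ironridge=15 → close Elkhorn (overflow 11)
  23÷5 = 4 each, +1 to first 3
Round 2: Briarlake=14 Dunmere=19 Fernhollow=9 Greywater=17 Ironridge=19 → close Greywater (overflow 10)
  17÷4 = 4 each, +1 to first 1
Round 3: Briarlake=19 Dunmere=23 Fernhollow=13 Ironridge=23 → close Dunmere (overflow 10)
  23÷3 = 7 each, +1 to first 2
Round 4: Briarlake=27 Fernhollow=21 Ironridge=30 → close Briarlake (overflow 16)
  27÷2 = 13 each, +1 to first 1
Round 5: Fernhollow=35 Ironridge=43 → close Fernhollow (overflow 28)
  35÷1 = 35 each, +1 to first 0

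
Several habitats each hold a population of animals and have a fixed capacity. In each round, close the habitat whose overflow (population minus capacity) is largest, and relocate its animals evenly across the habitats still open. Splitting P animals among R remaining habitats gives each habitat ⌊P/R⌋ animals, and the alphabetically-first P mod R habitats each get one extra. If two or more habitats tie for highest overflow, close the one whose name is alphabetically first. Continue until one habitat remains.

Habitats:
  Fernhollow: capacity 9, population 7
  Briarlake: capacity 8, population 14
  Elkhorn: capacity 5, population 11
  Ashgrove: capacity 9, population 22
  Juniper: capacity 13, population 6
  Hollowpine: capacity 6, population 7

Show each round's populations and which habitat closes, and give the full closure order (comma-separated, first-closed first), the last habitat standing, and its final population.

Closure order: Ashgrove, Briarlake, Elkhorn, Hollowpine, Fernhollow
Last habitat: Juniper with 67 animals

Round 1: Ashgrove=22 Briarlake=14 Elkhorn=11 Fernhollow=7 Hollowpine=7 Juniper=6 → close Ashgrove (overflow 13)
  22÷5 = 4 each, +1 to first 2
Round 2: Briarlake=19 Elkhorn=16 Fernhollow=11 Hollowpine=11 Juniper=10 → close Briarlake (overflow 11)
  19÷4 = 4 each, +1 to first 3
Round 3: Elkhorn=21 Fernhollow=16 Hollowpine=16 Juniper=14 → close Elkhorn (overflow 16)
  21÷3 = 7 each, +1 to first 0
Round 4: Fernhollow=23 Hollowpine=23 Juniper=21 → close Hollowpine (overflow 17)
  23÷2 = 11 each, +1 to first 1
Round 5: Fernhollow=35 Juniper=32 → close Fernhollow (overflow 26)
  35÷1 = 35 each, +1 to first 0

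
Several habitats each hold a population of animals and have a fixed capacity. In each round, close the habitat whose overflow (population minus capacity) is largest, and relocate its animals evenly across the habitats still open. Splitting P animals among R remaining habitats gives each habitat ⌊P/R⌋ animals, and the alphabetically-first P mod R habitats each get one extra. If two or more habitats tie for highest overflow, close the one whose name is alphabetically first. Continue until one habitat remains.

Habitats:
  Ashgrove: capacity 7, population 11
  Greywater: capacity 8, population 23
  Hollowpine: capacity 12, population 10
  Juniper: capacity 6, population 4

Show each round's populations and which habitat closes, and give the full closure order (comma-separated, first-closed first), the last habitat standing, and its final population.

Round 1: Ashgrove=11 Greywater=23 Hollowpine=10 Juniper=4 → close Greywater (overflow 15)
  23÷3 = 7 each, +1 to first 2
Round 2: Ashgrove=19 Hollowpine=18 Juniper=11 → close Ashgrove (overflow 12)
  19÷2 = 9 each, +1 to first 1
Round 3: Hollowpine=28 Juniper=20 → close Hollowpine (overflow 16)
  28÷1 = 28 each, +1 to first 0

Closure order: Greywater, Ashgrove, Hollowpine
Last habitat: Juniper with 48 animals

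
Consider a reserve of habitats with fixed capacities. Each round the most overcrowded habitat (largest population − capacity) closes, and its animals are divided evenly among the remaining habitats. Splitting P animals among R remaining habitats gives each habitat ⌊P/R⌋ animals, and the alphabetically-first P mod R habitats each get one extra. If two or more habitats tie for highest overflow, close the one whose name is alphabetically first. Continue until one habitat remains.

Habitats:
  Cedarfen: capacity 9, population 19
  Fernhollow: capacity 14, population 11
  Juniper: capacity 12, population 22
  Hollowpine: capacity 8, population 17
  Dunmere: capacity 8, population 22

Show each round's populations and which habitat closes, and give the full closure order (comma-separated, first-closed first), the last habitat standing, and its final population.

Round 1: Cedarfen=19 Dunmere=22 Fernhollow=11 Hollowpine=17 Juniper=22 → close Dunmere (overflow 14)
  22÷4 = 5 each, +1 to first 2
Round 2: Cedarfen=25 Fernhollow=17 Hollowpine=22 Juniper=27 → close Cedarfen (overflow 16)
  25÷3 = 8 each, +1 to first 1
Round 3: Fernhollow=26 Hollowpine=30 Juniper=35 → close Juniper (overflow 23)
  35÷2 = 17 each, +1 to first 1
Round 4: Fernhollow=44 Hollowpine=47 → close Hollowpine (overflow 39)
  47÷1 = 47 each, +1 to first 0

Closure order: Dunmere, Cedarfen, Juniper, Hollowpine
Last habitat: Fernhollow with 91 animals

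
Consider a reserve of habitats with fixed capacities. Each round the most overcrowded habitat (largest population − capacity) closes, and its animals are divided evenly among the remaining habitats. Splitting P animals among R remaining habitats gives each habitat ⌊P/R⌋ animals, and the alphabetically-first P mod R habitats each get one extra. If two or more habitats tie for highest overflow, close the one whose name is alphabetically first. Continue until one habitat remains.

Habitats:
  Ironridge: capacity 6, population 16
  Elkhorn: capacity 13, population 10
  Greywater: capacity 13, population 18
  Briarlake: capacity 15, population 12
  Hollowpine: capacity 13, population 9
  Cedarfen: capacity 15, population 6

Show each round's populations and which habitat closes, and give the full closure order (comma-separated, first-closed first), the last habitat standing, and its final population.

Round 1: Briarlake=12 Cedarfen=6 Elkhorn=10 Greywater=18 Hollowpine=9 Ironridge=16 → close Ironridge (overflow 10)
  16÷5 = 3 each, +1 to first 1
Round 2: Briarlake=16 Cedarfen=9 Elkhorn=13 Greywater=21 Hollowpine=12 → close Greywater (overflow 8)
  21÷4 = 5 each, +1 to first 1
Round 3: Briarlake=22 Cedarfen=14 Elkhorn=18 Hollowpine=17 → close Briarlake (overflow 7)
  22÷3 = 7 each, +1 to first 1
Round 4: Cedarfen=22 Elkhorn=25 Hollowpine=24 → close Elkhorn (overflow 12)
  25÷2 = 12 each, +1 to first 1
Round 5: Cedarfen=35 Hollowpine=36 → close Hollowpine (overflow 23)
  36÷1 = 36 each, +1 to first 0

Closure order: Ironridge, Greywater, Briarlake, Elkhorn, Hollowpine
Last habitat: Cedarfen with 71 animals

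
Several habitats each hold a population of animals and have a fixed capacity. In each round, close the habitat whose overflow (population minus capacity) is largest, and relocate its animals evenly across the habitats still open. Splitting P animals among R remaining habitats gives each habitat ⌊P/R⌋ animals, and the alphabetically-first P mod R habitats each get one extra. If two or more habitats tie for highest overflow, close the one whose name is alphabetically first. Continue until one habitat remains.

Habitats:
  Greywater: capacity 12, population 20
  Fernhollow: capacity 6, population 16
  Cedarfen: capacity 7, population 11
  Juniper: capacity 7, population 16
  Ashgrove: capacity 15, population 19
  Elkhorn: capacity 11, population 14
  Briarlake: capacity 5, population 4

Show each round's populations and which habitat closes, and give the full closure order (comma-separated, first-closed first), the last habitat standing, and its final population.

Closure order: Fernhollow, Juniper, Greywater, Ashgrove, Cedarfen, Elkhorn
Last habitat: Briarlake with 100 animals

Round 1: Ashgrove=19 Briarlake=4 Cedarfen=11 Elkhorn=14 Fernhollow=16 Greywater=20 Juniper=16 → close Fernhollow (overflow 10)
  16÷6 = 2 each, +1 to first 4
Round 2: Ashgrove=22 Briarlake=7 Cedarfen=14 Elkhorn=17 Greywater=22 Juniper=18 → close Juniper (overflow 11)
  18÷5 = 3 each, +1 to first 3
Round 3: Ashgrove=26 Briarlake=11 Cedarfen=18 Elkhorn=20 Greywater=25 → close Greywater (overflow 13)
  25÷4 = 6 each, +1 to first 1
Round 4: Ashgrove=33 Briarlake=17 Cedarfen=24 Elkhorn=26 → close Ashgrove (overflow 18)
  33÷3 = 11 each, +1 to first 0
Round 5: Briarlake=28 Cedarfen=35 Elkhorn=37 → close Cedarfen (overflow 28)
  35÷2 = 17 each, +1 to first 1
Round 6: Briarlake=46 Elkhorn=54 → close Elkhorn (overflow 43)
  54÷1 = 54 each, +1 to first 0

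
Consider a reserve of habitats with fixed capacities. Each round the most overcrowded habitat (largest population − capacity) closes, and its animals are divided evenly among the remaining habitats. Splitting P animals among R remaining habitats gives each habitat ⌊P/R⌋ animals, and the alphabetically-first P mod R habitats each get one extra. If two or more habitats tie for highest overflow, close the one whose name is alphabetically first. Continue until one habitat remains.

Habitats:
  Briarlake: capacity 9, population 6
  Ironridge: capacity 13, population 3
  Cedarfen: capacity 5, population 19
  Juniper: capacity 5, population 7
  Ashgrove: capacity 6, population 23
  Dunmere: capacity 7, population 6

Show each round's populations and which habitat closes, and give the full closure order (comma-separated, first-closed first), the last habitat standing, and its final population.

Closure order: Ashgrove, Cedarfen, Juniper, Dunmere, Briarlake
Last habitat: Ironridge with 64 animals

Round 1: Ashgrove=23 Briarlake=6 Cedarfen=19 Dunmere=6 Ironridge=3 Juniper=7 → close Ashgrove (overflow 17)
  23÷5 = 4 each, +1 to first 3
Round 2: Briarlake=11 Cedarfen=24 Dunmere=11 Ironridge=7 Juniper=11 → close Cedarfen (overflow 19)
  24÷4 = 6 each, +1 to first 0
Round 3: Briarlake=17 Dunmere=17 Ironridge=13 Juniper=17 → close Juniper (overflow 12)
  17÷3 = 5 each, +1 to first 2
Round 4: Briarlake=23 Dunmere=23 Ironridge=18 → close Dunmere (overflow 16)
  23÷2 = 11 each, +1 to first 1
Round 5: Briarlake=35 Ironridge=29 → close Briarlake (overflow 26)
  35÷1 = 35 each, +1 to first 0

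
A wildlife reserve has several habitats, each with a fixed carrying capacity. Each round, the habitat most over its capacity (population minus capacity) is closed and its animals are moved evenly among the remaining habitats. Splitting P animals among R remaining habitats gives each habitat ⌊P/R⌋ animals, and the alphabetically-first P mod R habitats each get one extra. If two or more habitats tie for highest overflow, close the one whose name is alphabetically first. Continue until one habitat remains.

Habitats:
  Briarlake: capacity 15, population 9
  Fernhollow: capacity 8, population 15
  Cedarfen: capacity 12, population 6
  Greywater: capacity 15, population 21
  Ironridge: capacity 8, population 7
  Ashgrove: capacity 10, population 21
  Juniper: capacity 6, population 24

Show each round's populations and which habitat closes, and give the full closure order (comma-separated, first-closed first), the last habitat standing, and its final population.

Closure order: Juniper, Ashgrove, Fernhollow, Greywater, Ironridge, Briarlake
Last habitat: Cedarfen with 103 animals

Round 1: Ashgrove=21 Briarlake=9 Cedarfen=6 Fernhollow=15 Greywater=21 Ironridge=7 Juniper=24 → close Juniper (overflow 18)
  24÷6 = 4 each, +1 to first 0
Round 2: Ashgrove=25 Briarlake=13 Cedarfen=10 Fernhollow=19 Greywater=25 Ironridge=11 → close Ashgrove (overflow 15)
  25÷5 = 5 each, +1 to first 0
Round 3: Briarlake=18 Cedarfen=15 Fernhollow=24 Greywater=30 Ironridge=16 → close Fernhollow (overflow 16)
  24÷4 = 6 each, +1 to first 0
Round 4: Briarlake=24 Cedarfen=21 Greywater=36 Ironridge=22 → close Greywater (overflow 21)
  36÷3 = 12 each, +1 to first 0
Round 5: Briarlake=36 Cedarfen=33 Ironridge=34 → close Ironridge (overflow 26)
  34÷2 = 17 each, +1 to first 0
Round 6: Briarlake=53 Cedarfen=50 → close Briarlake (overflow 38)
  53÷1 = 53 each, +1 to first 0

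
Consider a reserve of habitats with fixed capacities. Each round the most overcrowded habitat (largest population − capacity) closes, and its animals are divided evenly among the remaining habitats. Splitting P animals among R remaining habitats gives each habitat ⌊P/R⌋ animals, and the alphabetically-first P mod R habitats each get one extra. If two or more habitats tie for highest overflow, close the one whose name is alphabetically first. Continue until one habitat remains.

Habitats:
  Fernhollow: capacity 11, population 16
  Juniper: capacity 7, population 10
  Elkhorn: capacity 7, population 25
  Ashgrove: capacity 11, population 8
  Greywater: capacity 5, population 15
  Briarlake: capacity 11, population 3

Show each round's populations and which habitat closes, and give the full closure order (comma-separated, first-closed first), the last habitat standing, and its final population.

Round 1: Ashgrove=8 Briarlake=3 Elkhorn=25 Fernhollow=16 Greywater=15 Juniper=10 → close Elkhorn (overflow 18)
  25÷5 = 5 each, +1 to first 0
Round 2: Ashgrove=13 Briarlake=8 Fernhollow=21 Greywater=20 Juniper=15 → close Greywater (overflow 15)
  20÷4 = 5 each, +1 to first 0
Round 3: Ashgrove=18 Briarlake=13 Fernhollow=26 Juniper=20 → close Fernhollow (overflow 15)
  26÷3 = 8 each, +1 to first 2
Round 4: Ashgrove=27 Briarlake=22 Juniper=28 → close Juniper (overflow 21)
  28÷2 = 14 each, +1 to first 0
Round 5: Ashgrove=41 Briarlake=36 → close Ashgrove (overflow 30)
  41÷1 = 41 each, +1 to first 0

Closure order: Elkhorn, Greywater, Fernhollow, Juniper, Ashgrove
Last habitat: Briarlake with 77 animals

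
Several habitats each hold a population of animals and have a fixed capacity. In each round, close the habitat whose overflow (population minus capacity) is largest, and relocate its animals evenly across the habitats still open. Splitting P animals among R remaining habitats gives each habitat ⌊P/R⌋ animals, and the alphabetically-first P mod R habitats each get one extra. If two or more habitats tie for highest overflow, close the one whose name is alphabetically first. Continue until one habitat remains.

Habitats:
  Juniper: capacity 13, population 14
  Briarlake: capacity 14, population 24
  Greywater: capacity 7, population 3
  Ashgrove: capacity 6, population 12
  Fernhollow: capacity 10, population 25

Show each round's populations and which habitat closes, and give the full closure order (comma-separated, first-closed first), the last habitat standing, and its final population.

Round 1: Ashgrove=12 Briarlake=24 Fernhollow=25 Greywater=3 Juniper=14 → close Fernhollow (overflow 15)
  25÷4 = 6 each, +1 to first 1
Round 2: Ashgrove=19 Briarlake=30 Greywater=9 Juniper=20 → close Briarlake (overflow 16)
  30÷3 = 10 each, +1 to first 0
Round 3: Ashgrove=29 Greywater=19 Juniper=30 → close Ashgrove (overflow 23)
  29÷2 = 14 each, +1 to first 1
Round 4: Greywater=34 Juniper=44 → close Juniper (overflow 31)
  44÷1 = 44 each, +1 to first 0

Closure order: Fernhollow, Briarlake, Ashgrove, Juniper
Last habitat: Greywater with 78 animals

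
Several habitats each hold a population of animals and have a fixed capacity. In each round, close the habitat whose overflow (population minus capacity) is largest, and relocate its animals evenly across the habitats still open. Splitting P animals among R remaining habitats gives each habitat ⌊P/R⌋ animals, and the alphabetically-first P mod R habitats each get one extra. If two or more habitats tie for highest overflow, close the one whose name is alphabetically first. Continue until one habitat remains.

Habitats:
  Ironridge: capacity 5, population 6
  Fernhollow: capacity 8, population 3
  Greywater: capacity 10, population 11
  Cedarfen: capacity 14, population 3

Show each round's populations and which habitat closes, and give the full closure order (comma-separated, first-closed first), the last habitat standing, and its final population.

Round 1: Cedarfen=3 Fernhollow=3 Greywater=11 Ironridge=6 → close Greywater (overflow 1)
  11÷3 = 3 each, +1 to first 2
Round 2: Cedarfen=7 Fernhollow=7 Ironridge=9 → close Ironridge (overflow 4)
  9÷2 = 4 each, +1 to first 1
Round 3: Cedarfen=12 Fernhollow=11 → close Fernhollow (overflow 3)
  11÷1 = 11 each, +1 to first 0

Closure order: Greywater, Ironridge, Fernhollow
Last habitat: Cedarfen with 23 animals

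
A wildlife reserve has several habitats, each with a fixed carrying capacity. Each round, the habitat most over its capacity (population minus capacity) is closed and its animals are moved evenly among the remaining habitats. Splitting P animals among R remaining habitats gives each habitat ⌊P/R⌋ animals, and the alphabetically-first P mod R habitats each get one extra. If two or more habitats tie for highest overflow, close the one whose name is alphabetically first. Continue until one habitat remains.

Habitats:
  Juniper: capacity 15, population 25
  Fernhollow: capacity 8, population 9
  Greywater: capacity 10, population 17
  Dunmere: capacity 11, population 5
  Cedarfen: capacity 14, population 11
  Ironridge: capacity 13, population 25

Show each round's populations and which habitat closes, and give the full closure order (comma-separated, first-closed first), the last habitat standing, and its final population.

Closure order: Ironridge, Juniper, Greywater, Fernhollow, Cedarfen
Last habitat: Dunmere with 92 animals

Round 1: Cedarfen=11 Dunmere=5 Fernhollow=9 Greywater=17 Ironridge=25 Juniper=25 → close Ironridge (overflow 12)
  25÷5 = 5 each, +1 to first 0
Round 2: Cedarfen=16 Dunmere=10 Fernhollow=14 Greywater=22 Juniper=30 → close Juniper (overflow 15)
  30÷4 = 7 each, +1 to first 2
Round 3: Cedarfen=24 Dunmere=18 Fernhollow=21 Greywater=29 → close Greywater (overflow 19)
  29÷3 = 9 each, +1 to first 2
Round 4: Cedarfen=34 Dunmere=28 Fernhollow=30 → close Fernhollow (overflow 22)
  30÷2 = 15 each, +1 to first 0
Round 5: Cedarfen=49 Dunmere=43 → close Cedarfen (overflow 35)
  49÷1 = 49 each, +1 to first 0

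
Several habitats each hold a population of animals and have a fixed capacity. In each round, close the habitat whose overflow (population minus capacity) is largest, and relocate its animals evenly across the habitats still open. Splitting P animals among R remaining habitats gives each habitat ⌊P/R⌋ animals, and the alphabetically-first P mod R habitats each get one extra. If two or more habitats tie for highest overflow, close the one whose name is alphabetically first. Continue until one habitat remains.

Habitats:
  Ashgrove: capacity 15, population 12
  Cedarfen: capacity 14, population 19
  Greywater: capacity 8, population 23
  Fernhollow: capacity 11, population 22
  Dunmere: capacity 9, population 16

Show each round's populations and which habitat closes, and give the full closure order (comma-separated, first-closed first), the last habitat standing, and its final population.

Closure order: Greywater, Fernhollow, Dunmere, Cedarfen
Last habitat: Ashgrove with 92 animals

Round 1: Ashgrove=12 Cedarfen=19 Dunmere=16 Fernhollow=22 Greywater=23 → close Greywater (overflow 15)
  23÷4 = 5 each, +1 to first 3
Round 2: Ashgrove=18 Cedarfen=25 Dunmere=22 Fernhollow=27 → close Fernhollow (overflow 16)
  27÷3 = 9 each, +1 to first 0
Round 3: Ashgrove=27 Cedarfen=34 Dunmere=31 → close Dunmere (overflow 22)
  31÷2 = 15 each, +1 to first 1
Round 4: Ashgrove=43 Cedarfen=49 → close Cedarfen (overflow 35)
  49÷1 = 49 each, +1 to first 0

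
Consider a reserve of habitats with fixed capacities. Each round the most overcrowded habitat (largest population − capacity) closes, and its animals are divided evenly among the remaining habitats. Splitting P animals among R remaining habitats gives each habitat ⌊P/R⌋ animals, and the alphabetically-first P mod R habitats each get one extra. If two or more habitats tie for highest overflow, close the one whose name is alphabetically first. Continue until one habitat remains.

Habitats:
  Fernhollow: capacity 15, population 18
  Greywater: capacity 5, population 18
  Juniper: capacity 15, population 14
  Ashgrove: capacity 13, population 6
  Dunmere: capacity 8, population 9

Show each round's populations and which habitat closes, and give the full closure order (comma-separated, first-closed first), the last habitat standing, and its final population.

Round 1: Ashgrove=6 Dunmere=9 Fernhollow=18 Greywater=18 Juniper=14 → close Greywater (overflow 13)
  18÷4 = 4 each, +1 to first 2
Round 2: Ashgrove=11 Dunmere=14 Fernhollow=22 Juniper=18 → close Fernhollow (overflow 7)
  22÷3 = 7 each, +1 to first 1
Round 3: Ashgrove=19 Dunmere=21 Juniper=25 → close Dunmere (overflow 13)
  21÷2 = 10 each, +1 to first 1
Round 4: Ashgrove=30 Juniper=35 → close Juniper (overflow 20)
  35÷1 = 35 each, +1 to first 0

Closure order: Greywater, Fernhollow, Dunmere, Juniper
Last habitat: Ashgrove with 65 animals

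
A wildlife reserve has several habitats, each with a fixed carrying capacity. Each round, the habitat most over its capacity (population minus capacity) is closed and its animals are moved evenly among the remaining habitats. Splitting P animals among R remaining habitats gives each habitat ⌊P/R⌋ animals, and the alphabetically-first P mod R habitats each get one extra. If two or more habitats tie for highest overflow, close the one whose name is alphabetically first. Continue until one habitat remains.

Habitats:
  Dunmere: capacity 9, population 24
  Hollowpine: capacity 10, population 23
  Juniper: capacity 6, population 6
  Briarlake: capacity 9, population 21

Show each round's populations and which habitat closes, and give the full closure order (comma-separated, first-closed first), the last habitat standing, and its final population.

Closure order: Dunmere, Hollowpine, Briarlake
Last habitat: Juniper with 74 animals

Round 1: Briarlake=21 Dunmere=24 Hollowpine=23 Juniper=6 → close Dunmere (overflow 15)
  24÷3 = 8 each, +1 to first 0
Round 2: Briarlake=29 Hollowpine=31 Juniper=14 → close Hollowpine (overflow 21)
  31÷2 = 15 each, +1 to first 1
Round 3: Briarlake=45 Juniper=29 → close Briarlake (overflow 36)
  45÷1 = 45 each, +1 to first 0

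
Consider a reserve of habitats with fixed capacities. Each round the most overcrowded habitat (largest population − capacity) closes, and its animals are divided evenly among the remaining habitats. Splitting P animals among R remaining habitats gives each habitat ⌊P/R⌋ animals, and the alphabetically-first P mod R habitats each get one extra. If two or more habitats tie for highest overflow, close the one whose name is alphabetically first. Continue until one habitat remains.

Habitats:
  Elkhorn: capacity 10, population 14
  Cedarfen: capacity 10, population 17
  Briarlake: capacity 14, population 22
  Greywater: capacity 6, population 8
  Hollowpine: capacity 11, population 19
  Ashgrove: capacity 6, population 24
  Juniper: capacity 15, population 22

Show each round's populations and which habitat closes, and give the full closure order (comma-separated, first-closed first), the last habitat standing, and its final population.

Closure order: Ashgrove, Briarlake, Cedarfen, Hollowpine, Juniper, Elkhorn
Last habitat: Greywater with 126 animals

Round 1: Ashgrove=24 Briarlake=22 Cedarfen=17 Elkhorn=14 Greywater=8 Hollowpine=19 Juniper=22 → close Ashgrove (overflow 18)
  24÷6 = 4 each, +1 to first 0
Round 2: Briarlake=26 Cedarfen=21 Elkhorn=18 Greywater=12 Hollowpine=23 Juniper=26 → close Briarlake (overflow 12)
  26÷5 = 5 each, +1 to first 1
Round 3: Cedarfen=27 Elkhorn=23 Greywater=17 Hollowpine=28 Juniper=31 → close Cedarfen (overflow 17)
  27÷4 = 6 each, +1 to first 3
Round 4: Elkhorn=30 Greywater=24 Hollowpine=35 Juniper=37 → close Hollowpine (overflow 24)
  35÷3 = 11 each, +1 to first 2
Round 5: Elkhorn=42 Greywater=36 Juniper=48 → close Juniper (overflow 33)
  48÷2 = 24 each, +1 to first 0
Round 6: Elkhorn=66 Greywater=60 → close Elkhorn (overflow 56)
  66÷1 = 66 each, +1 to first 0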